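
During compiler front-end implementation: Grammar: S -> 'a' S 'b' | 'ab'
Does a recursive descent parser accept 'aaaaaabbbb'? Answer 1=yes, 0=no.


Grammar accepts strings of the form a^n b^n (n >= 1)
Word: 'aaaaaabbbb'
Counting: 6 a's and 4 b's
Check: 6 == 4? No
Mismatch: a-count != b-count
Rejected

0


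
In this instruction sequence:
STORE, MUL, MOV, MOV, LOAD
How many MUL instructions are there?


Scanning instruction sequence for MUL:
  Position 1: STORE
  Position 2: MUL <- MATCH
  Position 3: MOV
  Position 4: MOV
  Position 5: LOAD
Matches at positions: [2]
Total MUL count: 1

1


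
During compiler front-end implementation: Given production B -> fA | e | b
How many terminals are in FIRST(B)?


Production: B -> fA | e | b
Examining each alternative for leading terminals:
  B -> fA : first terminal = 'f'
  B -> e : first terminal = 'e'
  B -> b : first terminal = 'b'
FIRST(B) = {b, e, f}
Count: 3

3


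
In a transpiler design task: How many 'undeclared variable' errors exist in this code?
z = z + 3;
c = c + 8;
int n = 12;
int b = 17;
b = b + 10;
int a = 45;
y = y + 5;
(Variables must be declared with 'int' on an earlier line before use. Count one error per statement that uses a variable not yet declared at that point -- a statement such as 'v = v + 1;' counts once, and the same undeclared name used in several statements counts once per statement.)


Scanning code line by line:
  Line 1: use 'z' -> ERROR (undeclared)
  Line 2: use 'c' -> ERROR (undeclared)
  Line 3: declare 'n' -> declared = ['n']
  Line 4: declare 'b' -> declared = ['b', 'n']
  Line 5: use 'b' -> OK (declared)
  Line 6: declare 'a' -> declared = ['a', 'b', 'n']
  Line 7: use 'y' -> ERROR (undeclared)
Total undeclared variable errors: 3

3


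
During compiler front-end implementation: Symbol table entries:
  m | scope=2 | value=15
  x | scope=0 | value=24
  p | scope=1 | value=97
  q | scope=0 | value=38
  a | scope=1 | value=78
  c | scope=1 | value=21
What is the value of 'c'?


Searching symbol table for 'c':
  m | scope=2 | value=15
  x | scope=0 | value=24
  p | scope=1 | value=97
  q | scope=0 | value=38
  a | scope=1 | value=78
  c | scope=1 | value=21 <- MATCH
Found 'c' at scope 1 with value 21

21


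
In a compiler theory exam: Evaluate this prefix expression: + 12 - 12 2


Parsing prefix expression: + 12 - 12 2
Step 1: Innermost operation '- 12 2'
  12 - 2 = 10
Step 2: Outer operation '+ 12 [10]'
  12 + 10 = 22

22


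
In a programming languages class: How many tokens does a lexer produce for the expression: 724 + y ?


Scanning '724 + y'
Token 1: '724' -> integer_literal
Token 2: '+' -> operator
Token 3: 'y' -> identifier
Total tokens: 3

3


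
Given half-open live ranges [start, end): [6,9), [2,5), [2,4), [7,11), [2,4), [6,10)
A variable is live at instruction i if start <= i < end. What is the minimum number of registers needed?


Live ranges:
  Var0: [6, 9)
  Var1: [2, 5)
  Var2: [2, 4)
  Var3: [7, 11)
  Var4: [2, 4)
  Var5: [6, 10)
Sweep-line events (position, delta, active):
  pos=2 start -> active=1
  pos=2 start -> active=2
  pos=2 start -> active=3
  pos=4 end -> active=2
  pos=4 end -> active=1
  pos=5 end -> active=0
  pos=6 start -> active=1
  pos=6 start -> active=2
  pos=7 start -> active=3
  pos=9 end -> active=2
  pos=10 end -> active=1
  pos=11 end -> active=0
Maximum simultaneous active: 3
Minimum registers needed: 3

3


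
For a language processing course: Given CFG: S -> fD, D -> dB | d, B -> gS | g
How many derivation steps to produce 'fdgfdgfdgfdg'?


Grammar: S -> fD, D -> dB | d, B -> gS | g
Deriving 'fdgfdgfdgfdg':
Step 1: S -> fD => fD
Step 2: D -> dB => fdB
Step 3: B -> gS => fdgS
Step 4: S -> fD => fdgfD
Step 5: D -> dB => fdgfdB
Step 6: B -> gS => fdgfdgS
Step 7: S -> fD => fdgfdgfD
Step 8: D -> dB => fdgfdgfdB
Step 9: B -> gS => fdgfdgfdgS
Step 10: S -> fD => fdgfdgfdgfD
Step 11: D -> dB => fdgfdgfdgfdB
Step 12: B -> g => fdgfdgfdgfdg
Total derivation steps: 12

12


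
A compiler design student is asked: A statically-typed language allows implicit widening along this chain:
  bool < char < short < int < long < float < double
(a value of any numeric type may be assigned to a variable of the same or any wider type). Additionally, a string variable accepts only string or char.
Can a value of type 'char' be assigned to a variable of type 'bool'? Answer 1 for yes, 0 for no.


Target variable type: bool
Source value type: char
Numeric ranks: char=1, bool=0
Widening allowed iff rank(source) <= rank(target): 1 <= 0? No
Result: 0

0


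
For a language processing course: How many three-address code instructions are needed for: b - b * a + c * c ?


Expression: b - b * a + c * c
Generating three-address code (respecting * over +/- precedence):
  Instruction 1: t1 = b * a
  Instruction 2: t2 = c * c
  Instruction 3: t3 = b - t1
  Instruction 4: t4 = t3 + t2
Total instructions: 4

4


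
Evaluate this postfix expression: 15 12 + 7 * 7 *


Processing tokens left to right:
Push 15, Push 12
Pop 15 and 12, compute 15 + 12 = 27, push 27
Push 7
Pop 27 and 7, compute 27 * 7 = 189, push 189
Push 7
Pop 189 and 7, compute 189 * 7 = 1323, push 1323
Stack result: 1323

1323


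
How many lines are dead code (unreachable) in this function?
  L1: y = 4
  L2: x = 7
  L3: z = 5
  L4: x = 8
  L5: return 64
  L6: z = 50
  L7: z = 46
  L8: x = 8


Analyzing control flow:
  L1: reachable (before return)
  L2: reachable (before return)
  L3: reachable (before return)
  L4: reachable (before return)
  L5: reachable (return statement)
  L6: DEAD (after return at L5)
  L7: DEAD (after return at L5)
  L8: DEAD (after return at L5)
Return at L5, total lines = 8
Dead lines: L6 through L8
Count: 3

3


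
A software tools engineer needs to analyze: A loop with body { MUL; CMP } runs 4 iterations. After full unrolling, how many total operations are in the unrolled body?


Loop body operations: MUL, CMP (2 ops per iteration)
Unrolling 4 iterations:
  Iteration 1: MUL, CMP (2 ops)
  Iteration 2: MUL, CMP (2 ops)
  Iteration 3: MUL, CMP (2 ops)
  Iteration 4: MUL, CMP (2 ops)
Total: 4 iterations * 2 ops/iter = 8 operations

8


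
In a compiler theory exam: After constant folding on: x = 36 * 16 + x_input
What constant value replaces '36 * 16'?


Identifying constant sub-expression:
  Original: x = 36 * 16 + x_input
  36 and 16 are both compile-time constants
  Evaluating: 36 * 16 = 576
  After folding: x = 576 + x_input

576


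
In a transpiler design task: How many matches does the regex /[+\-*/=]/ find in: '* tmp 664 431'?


Pattern: /[+\-*/=]/ (operators)
Input: '* tmp 664 431'
Scanning for matches:
  Match 1: '*'
Total matches: 1

1


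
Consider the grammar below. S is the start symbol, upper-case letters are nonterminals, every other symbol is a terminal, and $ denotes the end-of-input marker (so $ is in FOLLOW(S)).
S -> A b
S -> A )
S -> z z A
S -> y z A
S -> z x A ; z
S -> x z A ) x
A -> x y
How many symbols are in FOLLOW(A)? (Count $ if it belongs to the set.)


S is the start symbol and does not occur in any rule body, so FOLLOW(S) = {$}.
Examining every occurrence of A in a rule body:
  S -> A b : A is followed by terminal 'b' -> add 'b'
  S -> A ) : A is followed by terminal ')' -> add ')'
  S -> z z A : A is at the right end -> add FOLLOW(S) = {$}
  S -> y z A : A is at the right end -> add FOLLOW(S) = {$} (already in the set)
  S -> z x A ; z : A is followed by terminal ';' -> add ';'
  S -> x z A ) x : A is followed by terminal ')' -> add ')' (already in the set)
  A -> x y : A does not occur in the body -> contributes nothing
FOLLOW(A) = {), ;, b, $}
Count: 4

4


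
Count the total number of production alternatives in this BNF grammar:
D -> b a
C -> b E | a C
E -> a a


Counting alternatives per rule:
  D: 1 alternative(s)
  C: 2 alternative(s)
  E: 1 alternative(s)
Sum: 1 + 2 + 1 = 4

4


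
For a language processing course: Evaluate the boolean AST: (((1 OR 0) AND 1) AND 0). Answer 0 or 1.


Step 1: Evaluate inner node
  1 OR 0 = 1
Step 2: Evaluate next node
  1 AND 1 = 1
Step 3: Evaluate root node
  1 AND 0 = 0

0


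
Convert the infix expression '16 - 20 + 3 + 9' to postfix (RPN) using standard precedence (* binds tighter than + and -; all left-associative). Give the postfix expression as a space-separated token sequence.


Applying the shunting-yard algorithm:
  Operand 16 -> output
  Push '-' onto operator stack -> op-stack: [-]
  Operand 20 -> output
  See '+' (prec 1); top '-' (prec 1) >= it -> pop '-' to output
  Push '+' onto operator stack -> op-stack: [+]
  Operand 3 -> output
  See '+' (prec 1); top '+' (prec 1) >= it -> pop '+' to output
  Push '+' onto operator stack -> op-stack: [+]
  Operand 9 -> output
  End of input: pop '+' to output
Postfix result: 16 20 - 3 + 9 +

16 20 - 3 + 9 +


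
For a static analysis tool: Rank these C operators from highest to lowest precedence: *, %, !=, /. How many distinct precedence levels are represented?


Looking up precedence for each operator:
  * -> precedence 6
  % -> precedence 6
  != -> precedence 3
  / -> precedence 6
Sorted highest to lowest: *, %, /, !=
Distinct precedence values: [6, 3]
Number of distinct levels: 2

2


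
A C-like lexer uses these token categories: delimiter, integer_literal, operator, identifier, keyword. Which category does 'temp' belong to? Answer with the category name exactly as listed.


Token: 'temp'
Checking categories:
  identifier: YES
  integer_literal: no
  operator: no
  keyword: no
  delimiter: no
Category: identifier

identifier


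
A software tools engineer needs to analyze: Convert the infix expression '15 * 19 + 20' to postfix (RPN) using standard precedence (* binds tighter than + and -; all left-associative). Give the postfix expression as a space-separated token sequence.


Applying the shunting-yard algorithm:
  Operand 15 -> output
  Push '*' onto operator stack -> op-stack: [*]
  Operand 19 -> output
  See '+' (prec 1); top '*' (prec 2) >= it -> pop '*' to output
  Push '+' onto operator stack -> op-stack: [+]
  Operand 20 -> output
  End of input: pop '+' to output
Postfix result: 15 19 * 20 +

15 19 * 20 +


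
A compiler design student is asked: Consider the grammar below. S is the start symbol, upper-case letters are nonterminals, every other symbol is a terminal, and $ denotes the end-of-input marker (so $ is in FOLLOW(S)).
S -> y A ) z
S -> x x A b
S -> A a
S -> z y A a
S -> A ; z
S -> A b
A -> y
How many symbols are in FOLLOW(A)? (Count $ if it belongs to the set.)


S is the start symbol and does not occur in any rule body, so FOLLOW(S) = {$}.
Examining every occurrence of A in a rule body:
  S -> y A ) z : A is followed by terminal ')' -> add ')'
  S -> x x A b : A is followed by terminal 'b' -> add 'b'
  S -> A a : A is followed by terminal 'a' -> add 'a'
  S -> z y A a : A is followed by terminal 'a' -> add 'a' (already in the set)
  S -> A ; z : A is followed by terminal ';' -> add ';'
  S -> A b : A is followed by terminal 'b' -> add 'b' (already in the set)
  A -> y : A does not occur in the body -> contributes nothing
FOLLOW(A) = {), ;, a, b}
Count: 4

4


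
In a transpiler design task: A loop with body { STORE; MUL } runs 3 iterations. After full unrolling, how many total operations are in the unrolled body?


Loop body operations: STORE, MUL (2 ops per iteration)
Unrolling 3 iterations:
  Iteration 1: STORE, MUL (2 ops)
  Iteration 2: STORE, MUL (2 ops)
  Iteration 3: STORE, MUL (2 ops)
Total: 3 iterations * 2 ops/iter = 6 operations

6


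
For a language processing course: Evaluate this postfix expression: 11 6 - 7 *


Processing tokens left to right:
Push 11, Push 6
Pop 11 and 6, compute 11 - 6 = 5, push 5
Push 7
Pop 5 and 7, compute 5 * 7 = 35, push 35
Stack result: 35

35


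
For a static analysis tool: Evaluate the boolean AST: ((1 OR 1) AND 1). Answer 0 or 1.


Step 1: Evaluate inner node
  1 OR 1 = 1
Step 2: Evaluate root node
  1 AND 1 = 1

1


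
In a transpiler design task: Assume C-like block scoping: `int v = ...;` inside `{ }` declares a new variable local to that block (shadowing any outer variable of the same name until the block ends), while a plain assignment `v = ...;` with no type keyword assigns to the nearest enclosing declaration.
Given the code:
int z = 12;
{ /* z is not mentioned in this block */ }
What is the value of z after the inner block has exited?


Analyzing scoping rules:
Outer scope: declares z = 12
Inner block: z is neither redeclared nor assigned -> unchanged
After the block -> 12
Result: 12

12


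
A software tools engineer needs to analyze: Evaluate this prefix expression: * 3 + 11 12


Parsing prefix expression: * 3 + 11 12
Step 1: Innermost operation '+ 11 12'
  11 + 12 = 23
Step 2: Outer operation '* 3 [23]'
  3 * 23 = 69

69


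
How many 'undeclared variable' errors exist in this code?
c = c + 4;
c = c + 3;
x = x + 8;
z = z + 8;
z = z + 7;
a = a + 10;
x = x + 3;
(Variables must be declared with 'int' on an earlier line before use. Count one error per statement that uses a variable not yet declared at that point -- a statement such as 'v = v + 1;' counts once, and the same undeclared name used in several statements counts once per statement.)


Scanning code line by line:
  Line 1: use 'c' -> ERROR (undeclared)
  Line 2: use 'c' -> ERROR (undeclared)
  Line 3: use 'x' -> ERROR (undeclared)
  Line 4: use 'z' -> ERROR (undeclared)
  Line 5: use 'z' -> ERROR (undeclared)
  Line 6: use 'a' -> ERROR (undeclared)
  Line 7: use 'x' -> ERROR (undeclared)
Total undeclared variable errors: 7

7


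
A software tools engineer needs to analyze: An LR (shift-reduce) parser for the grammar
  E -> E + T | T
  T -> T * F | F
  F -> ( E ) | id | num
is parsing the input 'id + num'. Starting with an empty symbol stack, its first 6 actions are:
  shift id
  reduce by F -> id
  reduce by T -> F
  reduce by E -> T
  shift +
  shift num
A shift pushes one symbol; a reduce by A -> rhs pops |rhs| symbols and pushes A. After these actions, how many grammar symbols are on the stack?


Tracking the symbol stack through each action:
  Action 1: shift 'id' : push -> stack = [id] (size 1)
  Action 2: reduce by F -> id : pop 1, push F -> stack = [F] (size 1)
  Action 3: reduce by T -> F : pop 1, push T -> stack = [T] (size 1)
  Action 4: reduce by E -> T : pop 1, push E -> stack = [E] (size 1)
  Action 5: shift '+' : push -> stack = [E, +] (size 2)
  Action 6: shift 'num' : push -> stack = [E, +, num] (size 3)
Final stack size: 3

3


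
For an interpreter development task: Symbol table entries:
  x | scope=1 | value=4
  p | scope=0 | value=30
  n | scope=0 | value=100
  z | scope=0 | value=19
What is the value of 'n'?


Searching symbol table for 'n':
  x | scope=1 | value=4
  p | scope=0 | value=30
  n | scope=0 | value=100 <- MATCH
  z | scope=0 | value=19
Found 'n' at scope 0 with value 100

100


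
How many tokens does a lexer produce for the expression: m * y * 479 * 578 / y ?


Scanning 'm * y * 479 * 578 / y'
Token 1: 'm' -> identifier
Token 2: '*' -> operator
Token 3: 'y' -> identifier
Token 4: '*' -> operator
Token 5: '479' -> integer_literal
Token 6: '*' -> operator
Token 7: '578' -> integer_literal
Token 8: '/' -> operator
Token 9: 'y' -> identifier
Total tokens: 9

9


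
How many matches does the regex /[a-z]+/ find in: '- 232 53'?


Pattern: /[a-z]+/ (identifiers)
Input: '- 232 53'
Scanning for matches:
Total matches: 0

0


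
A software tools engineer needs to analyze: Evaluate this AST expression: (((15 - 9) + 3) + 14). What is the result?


Expression: (((15 - 9) + 3) + 14)
Evaluating step by step:
  15 - 9 = 6
  6 + 3 = 9
  9 + 14 = 23
Result: 23

23


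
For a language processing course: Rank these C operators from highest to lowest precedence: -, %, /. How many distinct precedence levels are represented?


Looking up precedence for each operator:
  - -> precedence 5
  % -> precedence 6
  / -> precedence 6
Sorted highest to lowest: %, /, -
Distinct precedence values: [6, 5]
Number of distinct levels: 2

2


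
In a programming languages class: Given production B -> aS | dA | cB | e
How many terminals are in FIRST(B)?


Production: B -> aS | dA | cB | e
Examining each alternative for leading terminals:
  B -> aS : first terminal = 'a'
  B -> dA : first terminal = 'd'
  B -> cB : first terminal = 'c'
  B -> e : first terminal = 'e'
FIRST(B) = {a, c, d, e}
Count: 4

4


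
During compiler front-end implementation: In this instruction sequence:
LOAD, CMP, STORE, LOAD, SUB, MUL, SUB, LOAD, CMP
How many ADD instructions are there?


Scanning instruction sequence for ADD:
  Position 1: LOAD
  Position 2: CMP
  Position 3: STORE
  Position 4: LOAD
  Position 5: SUB
  Position 6: MUL
  Position 7: SUB
  Position 8: LOAD
  Position 9: CMP
Matches at positions: []
Total ADD count: 0

0


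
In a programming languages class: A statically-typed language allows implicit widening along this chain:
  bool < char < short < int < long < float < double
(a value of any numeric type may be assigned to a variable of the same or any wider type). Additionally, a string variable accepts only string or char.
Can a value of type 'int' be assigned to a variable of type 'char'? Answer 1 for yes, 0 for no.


Target variable type: char
Source value type: int
Numeric ranks: int=3, char=1
Widening allowed iff rank(source) <= rank(target): 3 <= 1? No
Result: 0

0


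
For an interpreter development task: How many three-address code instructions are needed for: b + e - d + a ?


Expression: b + e - d + a
Generating three-address code (respecting * over +/- precedence):
  Instruction 1: t1 = b + e
  Instruction 2: t2 = t1 - d
  Instruction 3: t3 = t2 + a
Total instructions: 3

3


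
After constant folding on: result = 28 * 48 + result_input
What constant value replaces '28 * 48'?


Identifying constant sub-expression:
  Original: result = 28 * 48 + result_input
  28 and 48 are both compile-time constants
  Evaluating: 28 * 48 = 1344
  After folding: result = 1344 + result_input

1344


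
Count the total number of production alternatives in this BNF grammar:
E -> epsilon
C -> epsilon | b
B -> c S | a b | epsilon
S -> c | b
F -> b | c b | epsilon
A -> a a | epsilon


Counting alternatives per rule:
  E: 1 alternative(s)
  C: 2 alternative(s)
  B: 3 alternative(s)
  S: 2 alternative(s)
  F: 3 alternative(s)
  A: 2 alternative(s)
Sum: 1 + 2 + 3 + 2 + 3 + 2 = 13

13


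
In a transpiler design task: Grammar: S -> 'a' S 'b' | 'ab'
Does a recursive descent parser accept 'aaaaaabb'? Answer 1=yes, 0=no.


Grammar accepts strings of the form a^n b^n (n >= 1)
Word: 'aaaaaabb'
Counting: 6 a's and 2 b's
Check: 6 == 2? No
Mismatch: a-count != b-count
Rejected

0


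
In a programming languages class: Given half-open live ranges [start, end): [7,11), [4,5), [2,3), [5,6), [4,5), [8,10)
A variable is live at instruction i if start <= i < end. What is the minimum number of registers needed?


Live ranges:
  Var0: [7, 11)
  Var1: [4, 5)
  Var2: [2, 3)
  Var3: [5, 6)
  Var4: [4, 5)
  Var5: [8, 10)
Sweep-line events (position, delta, active):
  pos=2 start -> active=1
  pos=3 end -> active=0
  pos=4 start -> active=1
  pos=4 start -> active=2
  pos=5 end -> active=1
  pos=5 end -> active=0
  pos=5 start -> active=1
  pos=6 end -> active=0
  pos=7 start -> active=1
  pos=8 start -> active=2
  pos=10 end -> active=1
  pos=11 end -> active=0
Maximum simultaneous active: 2
Minimum registers needed: 2

2


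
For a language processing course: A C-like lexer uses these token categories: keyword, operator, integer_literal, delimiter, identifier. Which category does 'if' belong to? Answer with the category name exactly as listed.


Token: 'if'
Checking categories:
  identifier: no
  integer_literal: no
  operator: no
  keyword: YES
  delimiter: no
Category: keyword

keyword


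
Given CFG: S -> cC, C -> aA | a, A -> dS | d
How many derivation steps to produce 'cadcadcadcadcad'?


Grammar: S -> cC, C -> aA | a, A -> dS | d
Deriving 'cadcadcadcadcad':
Step 1: S -> cC => cC
Step 2: C -> aA => caA
Step 3: A -> dS => cadS
Step 4: S -> cC => cadcC
Step 5: C -> aA => cadcaA
Step 6: A -> dS => cadcadS
Step 7: S -> cC => cadcadcC
Step 8: C -> aA => cadcadcaA
Step 9: A -> dS => cadcadcadS
Step 10: S -> cC => cadcadcadcC
Step 11: C -> aA => cadcadcadcaA
Step 12: A -> dS => cadcadcadcadS
Step 13: S -> cC => cadcadcadcadcC
Step 14: C -> aA => cadcadcadcadcaA
Step 15: A -> d => cadcadcadcadcad
Total derivation steps: 15

15


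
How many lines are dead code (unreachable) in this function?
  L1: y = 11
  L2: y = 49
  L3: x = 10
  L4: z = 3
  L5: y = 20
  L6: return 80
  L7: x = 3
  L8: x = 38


Analyzing control flow:
  L1: reachable (before return)
  L2: reachable (before return)
  L3: reachable (before return)
  L4: reachable (before return)
  L5: reachable (before return)
  L6: reachable (return statement)
  L7: DEAD (after return at L6)
  L8: DEAD (after return at L6)
Return at L6, total lines = 8
Dead lines: L7 through L8
Count: 2

2


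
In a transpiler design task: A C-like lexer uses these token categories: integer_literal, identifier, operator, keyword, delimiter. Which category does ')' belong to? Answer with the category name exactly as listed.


Token: ')'
Checking categories:
  identifier: no
  integer_literal: no
  operator: no
  keyword: no
  delimiter: YES
Category: delimiter

delimiter


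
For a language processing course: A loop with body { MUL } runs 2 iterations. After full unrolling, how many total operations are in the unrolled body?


Loop body operations: MUL (1 op per iteration)
Unrolling 2 iterations:
  Iteration 1: MUL (1 ops)
  Iteration 2: MUL (1 ops)
Total: 2 iterations * 1 ops/iter = 2 operations

2


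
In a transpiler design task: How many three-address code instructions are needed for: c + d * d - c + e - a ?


Expression: c + d * d - c + e - a
Generating three-address code (respecting * over +/- precedence):
  Instruction 1: t1 = d * d
  Instruction 2: t2 = c + t1
  Instruction 3: t3 = t2 - c
  Instruction 4: t4 = t3 + e
  Instruction 5: t5 = t4 - a
Total instructions: 5

5


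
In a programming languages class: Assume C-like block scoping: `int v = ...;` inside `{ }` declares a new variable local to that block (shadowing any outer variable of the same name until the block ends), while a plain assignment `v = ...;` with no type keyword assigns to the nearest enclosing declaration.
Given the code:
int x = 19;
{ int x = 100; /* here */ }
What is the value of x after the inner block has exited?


Analyzing scoping rules:
Outer scope: declares x = 19
Inner block: 'int x = 100;' declares a NEW x that shadows the outer one
When the block exits the inner x goes out of scope; the outer x was never modified -> 19
Result: 19

19


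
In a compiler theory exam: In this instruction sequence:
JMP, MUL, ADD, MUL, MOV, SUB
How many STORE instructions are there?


Scanning instruction sequence for STORE:
  Position 1: JMP
  Position 2: MUL
  Position 3: ADD
  Position 4: MUL
  Position 5: MOV
  Position 6: SUB
Matches at positions: []
Total STORE count: 0

0


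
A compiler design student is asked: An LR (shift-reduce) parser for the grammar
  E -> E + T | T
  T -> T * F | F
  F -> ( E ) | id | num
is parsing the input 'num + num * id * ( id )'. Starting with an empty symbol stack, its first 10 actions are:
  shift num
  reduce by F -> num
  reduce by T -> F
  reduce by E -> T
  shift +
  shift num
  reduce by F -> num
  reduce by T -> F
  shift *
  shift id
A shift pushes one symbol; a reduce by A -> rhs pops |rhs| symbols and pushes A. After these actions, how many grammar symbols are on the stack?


Tracking the symbol stack through each action:
  Action 1: shift 'num' : push -> stack = [num] (size 1)
  Action 2: reduce by F -> num : pop 1, push F -> stack = [F] (size 1)
  Action 3: reduce by T -> F : pop 1, push T -> stack = [T] (size 1)
  Action 4: reduce by E -> T : pop 1, push E -> stack = [E] (size 1)
  Action 5: shift '+' : push -> stack = [E, +] (size 2)
  Action 6: shift 'num' : push -> stack = [E, +, num] (size 3)
  Action 7: reduce by F -> num : pop 1, push F -> stack = [E, +, F] (size 3)
  Action 8: reduce by T -> F : pop 1, push T -> stack = [E, +, T] (size 3)
  Action 9: shift '*' : push -> stack = [E, +, T, *] (size 4)
  Action 10: shift 'id' : push -> stack = [E, +, T, *, id] (size 5)
Final stack size: 5

5


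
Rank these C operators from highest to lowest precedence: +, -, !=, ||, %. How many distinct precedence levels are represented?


Looking up precedence for each operator:
  + -> precedence 5
  - -> precedence 5
  != -> precedence 3
  || -> precedence 1
  % -> precedence 6
Sorted highest to lowest: %, +, -, !=, ||
Distinct precedence values: [6, 5, 3, 1]
Number of distinct levels: 4

4


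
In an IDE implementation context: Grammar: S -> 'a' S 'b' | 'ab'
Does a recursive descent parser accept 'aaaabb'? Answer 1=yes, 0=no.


Grammar accepts strings of the form a^n b^n (n >= 1)
Word: 'aaaabb'
Counting: 4 a's and 2 b's
Check: 4 == 2? No
Mismatch: a-count != b-count
Rejected

0


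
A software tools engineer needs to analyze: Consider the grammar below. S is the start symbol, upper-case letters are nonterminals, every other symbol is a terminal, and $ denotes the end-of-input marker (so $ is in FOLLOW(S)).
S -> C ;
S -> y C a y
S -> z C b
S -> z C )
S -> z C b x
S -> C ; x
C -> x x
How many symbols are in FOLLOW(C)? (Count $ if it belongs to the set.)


S is the start symbol and does not occur in any rule body, so FOLLOW(S) = {$}.
Examining every occurrence of C in a rule body:
  S -> C ; : C is followed by terminal ';' -> add ';'
  S -> y C a y : C is followed by terminal 'a' -> add 'a'
  S -> z C b : C is followed by terminal 'b' -> add 'b'
  S -> z C ) : C is followed by terminal ')' -> add ')'
  S -> z C b x : C is followed by terminal 'b' -> add 'b' (already in the set)
  S -> C ; x : C is followed by terminal ';' -> add ';' (already in the set)
  C -> x x : C does not occur in the body -> contributes nothing
FOLLOW(C) = {), ;, a, b}
Count: 4

4


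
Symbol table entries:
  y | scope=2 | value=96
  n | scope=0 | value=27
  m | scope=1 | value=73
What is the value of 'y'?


Searching symbol table for 'y':
  y | scope=2 | value=96 <- MATCH
  n | scope=0 | value=27
  m | scope=1 | value=73
Found 'y' at scope 2 with value 96

96


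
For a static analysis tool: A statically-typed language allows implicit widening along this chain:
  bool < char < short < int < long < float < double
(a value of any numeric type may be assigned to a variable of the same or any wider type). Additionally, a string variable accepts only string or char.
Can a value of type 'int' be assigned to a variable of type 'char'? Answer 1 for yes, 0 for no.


Target variable type: char
Source value type: int
Numeric ranks: int=3, char=1
Widening allowed iff rank(source) <= rank(target): 3 <= 1? No
Result: 0

0


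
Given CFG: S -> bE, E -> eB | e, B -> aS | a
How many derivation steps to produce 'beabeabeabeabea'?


Grammar: S -> bE, E -> eB | e, B -> aS | a
Deriving 'beabeabeabeabea':
Step 1: S -> bE => bE
Step 2: E -> eB => beB
Step 3: B -> aS => beaS
Step 4: S -> bE => beabE
Step 5: E -> eB => beabeB
Step 6: B -> aS => beabeaS
Step 7: S -> bE => beabeabE
Step 8: E -> eB => beabeabeB
Step 9: B -> aS => beabeabeaS
Step 10: S -> bE => beabeabeabE
Step 11: E -> eB => beabeabeabeB
Step 12: B -> aS => beabeabeabeaS
Step 13: S -> bE => beabeabeabeabE
Step 14: E -> eB => beabeabeabeabeB
Step 15: B -> a => beabeabeabeabea
Total derivation steps: 15

15


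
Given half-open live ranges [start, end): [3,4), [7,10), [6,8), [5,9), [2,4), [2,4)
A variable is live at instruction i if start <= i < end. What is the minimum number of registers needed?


Live ranges:
  Var0: [3, 4)
  Var1: [7, 10)
  Var2: [6, 8)
  Var3: [5, 9)
  Var4: [2, 4)
  Var5: [2, 4)
Sweep-line events (position, delta, active):
  pos=2 start -> active=1
  pos=2 start -> active=2
  pos=3 start -> active=3
  pos=4 end -> active=2
  pos=4 end -> active=1
  pos=4 end -> active=0
  pos=5 start -> active=1
  pos=6 start -> active=2
  pos=7 start -> active=3
  pos=8 end -> active=2
  pos=9 end -> active=1
  pos=10 end -> active=0
Maximum simultaneous active: 3
Minimum registers needed: 3

3


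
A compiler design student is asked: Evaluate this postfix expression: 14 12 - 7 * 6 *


Processing tokens left to right:
Push 14, Push 12
Pop 14 and 12, compute 14 - 12 = 2, push 2
Push 7
Pop 2 and 7, compute 2 * 7 = 14, push 14
Push 6
Pop 14 and 6, compute 14 * 6 = 84, push 84
Stack result: 84

84


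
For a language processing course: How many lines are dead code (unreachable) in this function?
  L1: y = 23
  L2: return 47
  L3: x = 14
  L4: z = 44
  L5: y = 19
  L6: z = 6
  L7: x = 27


Analyzing control flow:
  L1: reachable (before return)
  L2: reachable (return statement)
  L3: DEAD (after return at L2)
  L4: DEAD (after return at L2)
  L5: DEAD (after return at L2)
  L6: DEAD (after return at L2)
  L7: DEAD (after return at L2)
Return at L2, total lines = 7
Dead lines: L3 through L7
Count: 5

5


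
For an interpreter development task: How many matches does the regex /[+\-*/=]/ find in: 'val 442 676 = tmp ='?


Pattern: /[+\-*/=]/ (operators)
Input: 'val 442 676 = tmp ='
Scanning for matches:
  Match 1: '='
  Match 2: '='
Total matches: 2

2


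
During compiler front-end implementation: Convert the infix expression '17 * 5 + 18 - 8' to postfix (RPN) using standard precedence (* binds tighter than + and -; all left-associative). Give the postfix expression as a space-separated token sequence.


Applying the shunting-yard algorithm:
  Operand 17 -> output
  Push '*' onto operator stack -> op-stack: [*]
  Operand 5 -> output
  See '+' (prec 1); top '*' (prec 2) >= it -> pop '*' to output
  Push '+' onto operator stack -> op-stack: [+]
  Operand 18 -> output
  See '-' (prec 1); top '+' (prec 1) >= it -> pop '+' to output
  Push '-' onto operator stack -> op-stack: [-]
  Operand 8 -> output
  End of input: pop '-' to output
Postfix result: 17 5 * 18 + 8 -

17 5 * 18 + 8 -


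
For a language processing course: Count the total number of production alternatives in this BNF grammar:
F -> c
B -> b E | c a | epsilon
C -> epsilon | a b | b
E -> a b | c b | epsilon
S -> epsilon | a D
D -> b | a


Counting alternatives per rule:
  F: 1 alternative(s)
  B: 3 alternative(s)
  C: 3 alternative(s)
  E: 3 alternative(s)
  S: 2 alternative(s)
  D: 2 alternative(s)
Sum: 1 + 3 + 3 + 3 + 2 + 2 = 14

14


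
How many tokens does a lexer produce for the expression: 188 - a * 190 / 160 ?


Scanning '188 - a * 190 / 160'
Token 1: '188' -> integer_literal
Token 2: '-' -> operator
Token 3: 'a' -> identifier
Token 4: '*' -> operator
Token 5: '190' -> integer_literal
Token 6: '/' -> operator
Token 7: '160' -> integer_literal
Total tokens: 7

7


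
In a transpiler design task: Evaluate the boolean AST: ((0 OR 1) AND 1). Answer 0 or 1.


Step 1: Evaluate inner node
  0 OR 1 = 1
Step 2: Evaluate root node
  1 AND 1 = 1

1


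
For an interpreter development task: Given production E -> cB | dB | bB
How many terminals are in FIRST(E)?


Production: E -> cB | dB | bB
Examining each alternative for leading terminals:
  E -> cB : first terminal = 'c'
  E -> dB : first terminal = 'd'
  E -> bB : first terminal = 'b'
FIRST(E) = {b, c, d}
Count: 3

3


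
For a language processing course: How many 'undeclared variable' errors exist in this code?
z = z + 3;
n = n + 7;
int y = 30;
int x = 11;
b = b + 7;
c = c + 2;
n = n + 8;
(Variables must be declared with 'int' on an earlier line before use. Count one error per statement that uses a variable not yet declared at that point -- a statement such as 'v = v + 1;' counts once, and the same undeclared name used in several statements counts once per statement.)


Scanning code line by line:
  Line 1: use 'z' -> ERROR (undeclared)
  Line 2: use 'n' -> ERROR (undeclared)
  Line 3: declare 'y' -> declared = ['y']
  Line 4: declare 'x' -> declared = ['x', 'y']
  Line 5: use 'b' -> ERROR (undeclared)
  Line 6: use 'c' -> ERROR (undeclared)
  Line 7: use 'n' -> ERROR (undeclared)
Total undeclared variable errors: 5

5


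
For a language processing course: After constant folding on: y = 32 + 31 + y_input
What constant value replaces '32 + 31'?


Identifying constant sub-expression:
  Original: y = 32 + 31 + y_input
  32 and 31 are both compile-time constants
  Evaluating: 32 + 31 = 63
  After folding: y = 63 + y_input

63


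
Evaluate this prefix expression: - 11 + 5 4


Parsing prefix expression: - 11 + 5 4
Step 1: Innermost operation '+ 5 4'
  5 + 4 = 9
Step 2: Outer operation '- 11 [9]'
  11 - 9 = 2

2


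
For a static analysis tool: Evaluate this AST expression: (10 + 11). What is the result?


Expression: (10 + 11)
Evaluating step by step:
  10 + 11 = 21
Result: 21

21


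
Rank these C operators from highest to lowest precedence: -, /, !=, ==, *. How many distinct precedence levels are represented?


Looking up precedence for each operator:
  - -> precedence 5
  / -> precedence 6
  != -> precedence 3
  == -> precedence 3
  * -> precedence 6
Sorted highest to lowest: /, *, -, !=, ==
Distinct precedence values: [6, 5, 3]
Number of distinct levels: 3

3


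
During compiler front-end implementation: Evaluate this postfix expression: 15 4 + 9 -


Processing tokens left to right:
Push 15, Push 4
Pop 15 and 4, compute 15 + 4 = 19, push 19
Push 9
Pop 19 and 9, compute 19 - 9 = 10, push 10
Stack result: 10

10


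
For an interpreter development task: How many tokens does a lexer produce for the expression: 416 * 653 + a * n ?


Scanning '416 * 653 + a * n'
Token 1: '416' -> integer_literal
Token 2: '*' -> operator
Token 3: '653' -> integer_literal
Token 4: '+' -> operator
Token 5: 'a' -> identifier
Token 6: '*' -> operator
Token 7: 'n' -> identifier
Total tokens: 7

7


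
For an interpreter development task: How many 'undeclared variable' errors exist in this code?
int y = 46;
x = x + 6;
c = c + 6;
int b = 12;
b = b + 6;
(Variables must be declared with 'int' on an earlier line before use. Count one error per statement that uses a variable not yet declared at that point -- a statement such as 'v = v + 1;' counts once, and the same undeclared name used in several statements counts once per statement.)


Scanning code line by line:
  Line 1: declare 'y' -> declared = ['y']
  Line 2: use 'x' -> ERROR (undeclared)
  Line 3: use 'c' -> ERROR (undeclared)
  Line 4: declare 'b' -> declared = ['b', 'y']
  Line 5: use 'b' -> OK (declared)
Total undeclared variable errors: 2

2


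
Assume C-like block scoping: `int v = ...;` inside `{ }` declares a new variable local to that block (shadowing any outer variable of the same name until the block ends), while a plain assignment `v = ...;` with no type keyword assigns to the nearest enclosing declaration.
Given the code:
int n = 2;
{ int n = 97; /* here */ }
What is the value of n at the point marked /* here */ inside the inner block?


Analyzing scoping rules:
Outer scope: declares n = 2
Inner block: 'int n = 97;' declares a NEW n that shadows the outer one
Inside the block the inner declaration is in scope -> 97
Result: 97

97


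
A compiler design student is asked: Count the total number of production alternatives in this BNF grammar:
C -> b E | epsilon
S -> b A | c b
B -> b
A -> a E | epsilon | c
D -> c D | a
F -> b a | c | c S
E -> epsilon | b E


Counting alternatives per rule:
  C: 2 alternative(s)
  S: 2 alternative(s)
  B: 1 alternative(s)
  A: 3 alternative(s)
  D: 2 alternative(s)
  F: 3 alternative(s)
  E: 2 alternative(s)
Sum: 2 + 2 + 1 + 3 + 2 + 3 + 2 = 15

15


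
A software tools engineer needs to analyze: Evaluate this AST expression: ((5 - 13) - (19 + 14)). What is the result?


Expression: ((5 - 13) - (19 + 14))
Evaluating step by step:
  5 - 13 = -8
  19 + 14 = 33
  -8 - 33 = -41
Result: -41

-41


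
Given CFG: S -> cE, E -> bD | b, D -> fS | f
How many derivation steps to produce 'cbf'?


Grammar: S -> cE, E -> bD | b, D -> fS | f
Deriving 'cbf':
Step 1: S -> cE => cE
Step 2: E -> bD => cbD
Step 3: D -> f => cbf
Total derivation steps: 3

3


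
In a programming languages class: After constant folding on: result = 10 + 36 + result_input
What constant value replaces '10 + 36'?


Identifying constant sub-expression:
  Original: result = 10 + 36 + result_input
  10 and 36 are both compile-time constants
  Evaluating: 10 + 36 = 46
  After folding: result = 46 + result_input

46


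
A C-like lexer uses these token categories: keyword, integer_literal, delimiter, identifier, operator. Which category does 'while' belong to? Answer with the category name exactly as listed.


Token: 'while'
Checking categories:
  identifier: no
  integer_literal: no
  operator: no
  keyword: YES
  delimiter: no
Category: keyword

keyword


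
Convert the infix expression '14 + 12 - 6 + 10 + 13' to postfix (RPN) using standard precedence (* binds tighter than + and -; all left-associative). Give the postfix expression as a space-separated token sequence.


Applying the shunting-yard algorithm:
  Operand 14 -> output
  Push '+' onto operator stack -> op-stack: [+]
  Operand 12 -> output
  See '-' (prec 1); top '+' (prec 1) >= it -> pop '+' to output
  Push '-' onto operator stack -> op-stack: [-]
  Operand 6 -> output
  See '+' (prec 1); top '-' (prec 1) >= it -> pop '-' to output
  Push '+' onto operator stack -> op-stack: [+]
  Operand 10 -> output
  See '+' (prec 1); top '+' (prec 1) >= it -> pop '+' to output
  Push '+' onto operator stack -> op-stack: [+]
  Operand 13 -> output
  End of input: pop '+' to output
Postfix result: 14 12 + 6 - 10 + 13 +

14 12 + 6 - 10 + 13 +


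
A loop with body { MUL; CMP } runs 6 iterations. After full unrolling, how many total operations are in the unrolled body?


Loop body operations: MUL, CMP (2 ops per iteration)
Unrolling 6 iterations:
  Iteration 1: MUL, CMP (2 ops)
  Iteration 2: MUL, CMP (2 ops)
  Iteration 3: MUL, CMP (2 ops)
  Iteration 4: MUL, CMP (2 ops)
  Iteration 5: MUL, CMP (2 ops)
  Iteration 6: MUL, CMP (2 ops)
Total: 6 iterations * 2 ops/iter = 12 operations

12


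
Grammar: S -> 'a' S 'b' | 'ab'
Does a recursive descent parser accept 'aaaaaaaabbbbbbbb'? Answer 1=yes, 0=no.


Grammar accepts strings of the form a^n b^n (n >= 1)
Word: 'aaaaaaaabbbbbbbb'
Counting: 8 a's and 8 b's
Check: 8 == 8? Yes
Derivation (S -> aSb applied 7 time(s), then S -> ab): S => aSb => aaSbb => aaaSbbb => aaaaSbbbb => aaaaaSbbbbb => aaaaaaSbbbbbb => aaaaaaaSbbbbbbb => aaaaaaaabbbbbbbb
Accepted

1


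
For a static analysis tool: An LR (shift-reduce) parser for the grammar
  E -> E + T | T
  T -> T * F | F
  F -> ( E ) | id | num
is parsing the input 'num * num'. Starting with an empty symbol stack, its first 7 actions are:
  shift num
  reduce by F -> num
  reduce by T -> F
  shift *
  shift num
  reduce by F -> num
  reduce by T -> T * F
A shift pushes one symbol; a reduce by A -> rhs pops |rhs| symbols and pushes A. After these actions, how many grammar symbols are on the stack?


Tracking the symbol stack through each action:
  Action 1: shift 'num' : push -> stack = [num] (size 1)
  Action 2: reduce by F -> num : pop 1, push F -> stack = [F] (size 1)
  Action 3: reduce by T -> F : pop 1, push T -> stack = [T] (size 1)
  Action 4: shift '*' : push -> stack = [T, *] (size 2)
  Action 5: shift 'num' : push -> stack = [T, *, num] (size 3)
  Action 6: reduce by F -> num : pop 1, push F -> stack = [T, *, F] (size 3)
  Action 7: reduce by T -> T * F : pop 3, push T -> stack = [T] (size 1)
Final stack size: 1

1


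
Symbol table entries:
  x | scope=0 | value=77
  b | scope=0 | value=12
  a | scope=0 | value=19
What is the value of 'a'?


Searching symbol table for 'a':
  x | scope=0 | value=77
  b | scope=0 | value=12
  a | scope=0 | value=19 <- MATCH
Found 'a' at scope 0 with value 19

19


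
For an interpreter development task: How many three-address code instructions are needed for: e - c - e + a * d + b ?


Expression: e - c - e + a * d + b
Generating three-address code (respecting * over +/- precedence):
  Instruction 1: t1 = a * d
  Instruction 2: t2 = e - c
  Instruction 3: t3 = t2 - e
  Instruction 4: t4 = t3 + t1
  Instruction 5: t5 = t4 + b
Total instructions: 5

5
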